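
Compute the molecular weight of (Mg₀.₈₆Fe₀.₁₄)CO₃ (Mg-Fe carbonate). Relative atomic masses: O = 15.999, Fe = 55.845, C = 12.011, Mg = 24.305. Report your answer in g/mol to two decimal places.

Mg: 0.86 × 24.305 = 20.9023
Fe: 0.14 × 55.845 = 7.8183
C: 1 × 12.011 = 12.0110
O: 3 × 15.999 = 47.9970
Summing the contributions gives the formula mass.

88.73 g/mol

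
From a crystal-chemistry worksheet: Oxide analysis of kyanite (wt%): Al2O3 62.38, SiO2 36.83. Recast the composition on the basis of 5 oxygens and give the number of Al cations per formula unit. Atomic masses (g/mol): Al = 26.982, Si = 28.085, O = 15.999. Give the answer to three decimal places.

1.998 Al apfu

Al2O3: 62.38/101.961 = 0.61180 mol → 1.22360 mol Al, 1.83540 mol O.
SiO2: 36.83/60.083 = 0.61299 mol → 0.61299 mol Si, 1.22598 mol O.
Total oxygen = 3.06138 mol. Normalization factor = 5/3.06138 = 1.63325.
Al per 5 O = 1.22360 × 1.63325 = 1.998.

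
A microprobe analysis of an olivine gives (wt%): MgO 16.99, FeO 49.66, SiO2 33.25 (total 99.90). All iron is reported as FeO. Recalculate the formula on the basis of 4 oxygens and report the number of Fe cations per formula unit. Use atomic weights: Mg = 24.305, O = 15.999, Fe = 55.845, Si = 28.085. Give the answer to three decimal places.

1.246 Fe apfu

MgO (M=40.304): mol = 0.42155; Mg = 0.42155, O = 0.42155.
FeO (M=71.844): mol = 0.69122; Fe = 0.69122, O = 0.69122.
SiO2 (M=60.083): mol = 0.55340; Si = 0.55340, O = 1.10680.
ΣO = 2.21957; factor = 4/ΣO = 1.80215.
Fe apfu = 0.69122 × 1.80215 = 1.246.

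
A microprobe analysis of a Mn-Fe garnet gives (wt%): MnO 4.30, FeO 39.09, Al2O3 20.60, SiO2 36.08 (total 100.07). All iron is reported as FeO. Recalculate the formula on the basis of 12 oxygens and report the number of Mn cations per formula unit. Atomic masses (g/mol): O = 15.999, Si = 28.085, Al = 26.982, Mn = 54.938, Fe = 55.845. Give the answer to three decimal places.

MnO (M=70.937): mol = 0.06062; Mn = 0.06062, O = 0.06062.
FeO (M=71.844): mol = 0.54410; Fe = 0.54410, O = 0.54410.
Al2O3 (M=101.961): mol = 0.20204; Al = 0.40408, O = 0.60612.
SiO2 (M=60.083): mol = 0.60050; Si = 0.60050, O = 1.20100.
ΣO = 2.41184; factor = 12/ΣO = 4.97545.
Mn apfu = 0.06062 × 4.97545 = 0.302.

0.302 Mn apfu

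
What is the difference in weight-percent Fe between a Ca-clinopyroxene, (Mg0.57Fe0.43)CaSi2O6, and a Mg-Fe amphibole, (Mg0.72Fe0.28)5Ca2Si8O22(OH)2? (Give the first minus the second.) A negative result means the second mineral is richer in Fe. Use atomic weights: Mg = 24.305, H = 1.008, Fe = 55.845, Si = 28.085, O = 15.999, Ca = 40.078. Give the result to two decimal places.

First mineral: 24.013 g Fe in 230.109 g formula = 10.44 wt% Fe.
Second mineral: 78.183 g Fe in 856.509 g formula = 9.13 wt% Fe.
10.44% − 9.13% gives a difference of 1.31 percentage points.

1.31 percentage points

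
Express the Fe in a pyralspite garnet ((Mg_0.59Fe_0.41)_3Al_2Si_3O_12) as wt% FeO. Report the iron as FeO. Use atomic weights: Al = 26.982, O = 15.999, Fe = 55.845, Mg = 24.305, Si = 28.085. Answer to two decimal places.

Formula mass = 441.916 g/mol.
1.23 Fe → 1.2300 mol FeO per formula unit; M(FeO) = 71.844, so FeO mass = 88.368 g.
88.368/441.916 × 100 = 20.00 wt%.

20.00 wt%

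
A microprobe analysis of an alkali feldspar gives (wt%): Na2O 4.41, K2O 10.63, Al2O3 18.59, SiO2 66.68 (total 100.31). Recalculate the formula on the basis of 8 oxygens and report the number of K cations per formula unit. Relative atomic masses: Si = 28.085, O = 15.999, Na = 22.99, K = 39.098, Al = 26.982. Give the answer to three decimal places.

Na2O (M=61.979): mol = 0.07115; Na = 0.14230, O = 0.07115.
K2O (M=94.195): mol = 0.11285; K = 0.22570, O = 0.11285.
Al2O3 (M=101.961): mol = 0.18232; Al = 0.36464, O = 0.54696.
SiO2 (M=60.083): mol = 1.10980; Si = 1.10980, O = 2.21960.
ΣO = 2.95056; factor = 8/ΣO = 2.71135.
K apfu = 0.22570 × 2.71135 = 0.612.

0.612 K apfu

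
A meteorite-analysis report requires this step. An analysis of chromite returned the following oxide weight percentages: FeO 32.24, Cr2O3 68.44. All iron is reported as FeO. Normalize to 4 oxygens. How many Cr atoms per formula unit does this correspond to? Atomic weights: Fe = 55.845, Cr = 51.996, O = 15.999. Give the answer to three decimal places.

FeO (M=71.844): mol = 0.44875; Fe = 0.44875, O = 0.44875.
Cr2O3 (M=151.989): mol = 0.45030; Cr = 0.90060, O = 1.35090.
ΣO = 1.79965; factor = 4/ΣO = 2.22265.
Cr apfu = 0.90060 × 2.22265 = 2.002.

2.002 Cr apfu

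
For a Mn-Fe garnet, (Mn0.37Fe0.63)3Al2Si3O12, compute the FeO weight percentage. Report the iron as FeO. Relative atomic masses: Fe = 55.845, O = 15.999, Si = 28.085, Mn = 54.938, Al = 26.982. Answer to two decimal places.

Formula mass = 496.735 g/mol.
1.89 Fe → 1.8900 mol FeO per formula unit; M(FeO) = 71.844, so FeO mass = 135.785 g.
135.785/496.735 × 100 = 27.34 wt%.

27.34 wt%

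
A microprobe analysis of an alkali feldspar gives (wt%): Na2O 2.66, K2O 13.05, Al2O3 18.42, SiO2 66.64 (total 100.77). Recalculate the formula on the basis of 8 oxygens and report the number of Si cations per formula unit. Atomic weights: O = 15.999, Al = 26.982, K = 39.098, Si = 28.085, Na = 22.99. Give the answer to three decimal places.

Na2O (M=61.979): mol = 0.04292; Na = 0.08584, O = 0.04292.
K2O (M=94.195): mol = 0.13854; K = 0.27708, O = 0.13854.
Al2O3 (M=101.961): mol = 0.18066; Al = 0.36132, O = 0.54198.
SiO2 (M=60.083): mol = 1.10913; Si = 1.10913, O = 2.21826.
ΣO = 2.94170; factor = 8/ΣO = 2.71952.
Si apfu = 1.10913 × 2.71952 = 3.016.

3.016 Si apfu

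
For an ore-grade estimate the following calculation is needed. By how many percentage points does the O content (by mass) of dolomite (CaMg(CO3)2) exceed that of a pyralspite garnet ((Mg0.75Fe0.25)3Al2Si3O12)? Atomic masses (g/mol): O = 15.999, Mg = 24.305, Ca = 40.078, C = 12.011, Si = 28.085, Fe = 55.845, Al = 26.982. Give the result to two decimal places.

First mineral: 95.994 g O in 184.399 g formula = 52.06 wt% O.
Second mineral: 191.988 g O in 426.777 g formula = 44.99 wt% O.
52.06% − 44.99% gives a difference of 7.07 percentage points.

7.07 percentage points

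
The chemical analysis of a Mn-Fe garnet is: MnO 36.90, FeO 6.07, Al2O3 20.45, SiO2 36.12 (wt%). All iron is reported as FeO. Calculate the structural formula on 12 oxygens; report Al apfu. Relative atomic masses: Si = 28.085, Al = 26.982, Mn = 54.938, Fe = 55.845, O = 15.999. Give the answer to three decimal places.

1.998 Al apfu

36.90 wt% MnO ÷ 70.937 g/mol = 0.52018 mol, giving 0.52018 Mn and 0.52018 O.
6.07 wt% FeO ÷ 71.844 g/mol = 0.08449 mol, giving 0.08449 Fe and 0.08449 O.
20.45 wt% Al2O3 ÷ 101.961 g/mol = 0.20057 mol, giving 0.40114 Al and 0.60171 O.
36.12 wt% SiO2 ÷ 60.083 g/mol = 0.60117 mol, giving 0.60117 Si and 1.20234 O.
Oxygen sums to 2.40872; scaling by 12/2.40872 = 4.98190 puts the formula on 12 O.
Al: 0.40114 × 4.98190 = 1.998 atoms per formula unit.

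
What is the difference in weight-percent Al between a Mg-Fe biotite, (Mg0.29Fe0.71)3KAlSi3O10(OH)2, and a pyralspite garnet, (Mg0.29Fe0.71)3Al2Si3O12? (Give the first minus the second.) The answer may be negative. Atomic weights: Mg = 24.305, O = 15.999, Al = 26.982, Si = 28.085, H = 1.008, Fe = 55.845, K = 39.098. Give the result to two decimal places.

M((Mg0.29Fe0.71)3KAlSi3O10(OH)2) = 484.434 g/mol, so wt% Al = 26.982/484.434 × 100 = 5.57%.
M((Mg0.29Fe0.71)3Al2Si3O12) = 470.302 g/mol, so wt% Al = 53.964/470.302 × 100 = 11.47%.
5.57 − 11.47 = -5.90 pp.

-5.90 percentage points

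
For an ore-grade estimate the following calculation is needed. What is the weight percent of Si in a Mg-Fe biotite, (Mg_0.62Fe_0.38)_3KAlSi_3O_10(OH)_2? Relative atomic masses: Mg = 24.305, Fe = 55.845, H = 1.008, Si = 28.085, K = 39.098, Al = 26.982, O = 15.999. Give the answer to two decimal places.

Formula mass = 1.86·24.305 + 1.14·55.845 + 1·39.098 + 1·26.982 + 3·28.085 + 12·15.999 + 2·1.008 = 453.210 g/mol, of which 84.255 g is Si.
So Si makes up 84.255/453.210 = 0.1859 of the mass, i.e. 18.59%.

18.59 weight percent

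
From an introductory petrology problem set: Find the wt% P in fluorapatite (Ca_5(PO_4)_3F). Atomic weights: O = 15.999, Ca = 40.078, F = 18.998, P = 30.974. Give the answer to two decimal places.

Molar mass of Ca_5(PO_4)_3F: 5*40.078 + 3*30.974 + 12*15.999 + 1*18.998 = 504.298 g/mol.
Mass of P per formula unit: 3 × 30.974 = 92.922 g.
Weight fraction P = 92.922 / 504.298 = 0.1843.

18.43 wt%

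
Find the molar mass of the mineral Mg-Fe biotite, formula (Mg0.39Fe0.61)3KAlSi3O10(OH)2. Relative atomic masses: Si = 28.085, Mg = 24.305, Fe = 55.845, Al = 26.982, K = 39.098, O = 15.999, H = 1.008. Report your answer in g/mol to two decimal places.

474.97 g/mol

M = 1.17·24.305 + 1.83·55.845 + 1·39.098 + 1·26.982 + 3·28.085 + 12·15.999 + 2·1.008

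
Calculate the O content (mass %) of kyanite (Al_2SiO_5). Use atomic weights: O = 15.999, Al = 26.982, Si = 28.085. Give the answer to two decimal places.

Formula mass = 2×26.982 + 1×28.085 + 5×15.999 = 162.044 g/mol, of which 79.995 g is O.
So O makes up 79.995/162.044 = 0.4937 of the mass, i.e. 49.37%.

49.37 mass %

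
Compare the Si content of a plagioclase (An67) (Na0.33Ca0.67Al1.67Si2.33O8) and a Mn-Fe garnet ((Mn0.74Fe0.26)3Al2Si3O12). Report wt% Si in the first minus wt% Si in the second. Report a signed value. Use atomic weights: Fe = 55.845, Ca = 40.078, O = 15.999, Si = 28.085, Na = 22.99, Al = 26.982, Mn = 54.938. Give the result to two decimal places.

6.98 percentage points

Si in Na0.33Ca0.67Al1.67Si2.33O8: molar mass 272.929 g/mol; 2.33×28.085 = 65.438 g → 23.98 wt%.
Si in (Mn0.74Fe0.26)3Al2Si3O12: molar mass 495.728 g/mol; 3×28.085 = 84.255 g → 17.00 wt%.
Difference = 23.98 − 17.00 = 6.98 percentage points.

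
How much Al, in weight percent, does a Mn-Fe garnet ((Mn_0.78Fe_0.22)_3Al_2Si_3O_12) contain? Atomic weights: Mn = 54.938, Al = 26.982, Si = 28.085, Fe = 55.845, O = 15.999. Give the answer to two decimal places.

10.89 weight percent

Molar mass of (Mn_0.78Fe_0.22)_3Al_2Si_3O_12: 2.34*54.938 + 0.66*55.845 + 2*26.982 + 3*28.085 + 12*15.999 = 495.620 g/mol.
Mass of Al per formula unit: 2 × 26.982 = 53.964 g.
Weight fraction Al = 53.964 / 495.620 = 0.1089.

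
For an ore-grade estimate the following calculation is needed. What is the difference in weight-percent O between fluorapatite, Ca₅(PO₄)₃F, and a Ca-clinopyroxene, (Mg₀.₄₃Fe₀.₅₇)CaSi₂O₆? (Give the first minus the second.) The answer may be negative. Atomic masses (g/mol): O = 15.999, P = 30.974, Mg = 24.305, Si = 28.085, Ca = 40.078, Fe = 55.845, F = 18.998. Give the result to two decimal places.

O in Ca₅(PO₄)₃F: molar mass 504.298 g/mol; 12×15.999 = 191.988 g → 38.07 wt%.
O in (Mg₀.₄₃Fe₀.₅₇)CaSi₂O₆: molar mass 234.525 g/mol; 6×15.999 = 95.994 g → 40.93 wt%.
Difference = 38.07 − 40.93 = -2.86 percentage points.

-2.86 percentage points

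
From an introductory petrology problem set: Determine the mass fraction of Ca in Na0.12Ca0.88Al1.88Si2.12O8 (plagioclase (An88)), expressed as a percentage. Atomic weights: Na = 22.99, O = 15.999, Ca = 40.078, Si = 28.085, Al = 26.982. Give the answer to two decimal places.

12.77 mass %

M(Na0.12Ca0.88Al1.88Si2.12O8) = 276.286 g/mol.
Ca contributes 0.88 × 40.078 = 35.269 g per mole.
35.269/276.286 = 0.1277 → 12.77%.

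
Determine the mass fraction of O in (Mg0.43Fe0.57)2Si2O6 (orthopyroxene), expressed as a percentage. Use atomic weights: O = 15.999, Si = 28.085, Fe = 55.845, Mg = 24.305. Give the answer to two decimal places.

40.55 weight percent

Formula mass = 0.86*24.305 + 1.14*55.845 + 2*28.085 + 6*15.999 = 236.730 g/mol, of which 95.994 g is O.
So O makes up 95.994/236.730 = 0.4055 of the mass, i.e. 40.55%.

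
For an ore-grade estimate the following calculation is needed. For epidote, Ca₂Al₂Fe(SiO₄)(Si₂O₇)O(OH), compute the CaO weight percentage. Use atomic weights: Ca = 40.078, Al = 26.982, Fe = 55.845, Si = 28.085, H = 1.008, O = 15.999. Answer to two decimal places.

M(Ca₂Al₂Fe(SiO₄)(Si₂O₇)O(OH)) = 483.215 g/mol; M(CaO) = 56.077 g/mol.
Moles CaO per formula unit = 2 Ca ÷ 1 = 2.0000.
CaO fraction = (2.0000 × 56.077) / 483.215 = 112.154/483.215 = 0.2321.

23.21 wt%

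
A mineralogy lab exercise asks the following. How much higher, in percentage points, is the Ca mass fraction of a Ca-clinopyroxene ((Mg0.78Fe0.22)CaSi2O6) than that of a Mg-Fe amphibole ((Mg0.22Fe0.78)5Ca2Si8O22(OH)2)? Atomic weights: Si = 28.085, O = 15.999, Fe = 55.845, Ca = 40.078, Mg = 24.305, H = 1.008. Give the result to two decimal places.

9.36 percentage points

First mineral: 40.078 g Ca in 223.486 g formula = 17.93 wt% Ca.
Second mineral: 80.156 g Ca in 935.359 g formula = 8.57 wt% Ca.
17.93% − 8.57% gives a difference of 9.36 percentage points.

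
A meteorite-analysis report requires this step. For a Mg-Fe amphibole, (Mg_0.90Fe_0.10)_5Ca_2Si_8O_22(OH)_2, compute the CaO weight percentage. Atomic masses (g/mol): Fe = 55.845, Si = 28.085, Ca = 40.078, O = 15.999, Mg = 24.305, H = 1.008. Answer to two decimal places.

13.54 wt%

Formula mass = 828.123 g/mol.
2 Ca → 2.0000 mol CaO per formula unit; M(CaO) = 56.077, so CaO mass = 112.154 g.
112.154/828.123 × 100 = 13.54 wt%.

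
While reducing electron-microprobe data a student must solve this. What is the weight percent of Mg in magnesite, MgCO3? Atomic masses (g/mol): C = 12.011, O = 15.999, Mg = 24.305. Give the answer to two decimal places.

Molar mass of MgCO3: 1·24.305 + 1·12.011 + 3·15.999 = 84.313 g/mol.
Mass of Mg per formula unit: 1 × 24.305 = 24.305 g.
Weight fraction Mg = 24.305 / 84.313 = 0.2883.

28.83 weight percent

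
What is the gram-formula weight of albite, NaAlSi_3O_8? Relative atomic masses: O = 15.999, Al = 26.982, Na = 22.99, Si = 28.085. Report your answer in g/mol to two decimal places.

262.22 g/mol

The formula mass is the sum 1*22.99 + 1*26.982 + 3*28.085 + 8*15.999.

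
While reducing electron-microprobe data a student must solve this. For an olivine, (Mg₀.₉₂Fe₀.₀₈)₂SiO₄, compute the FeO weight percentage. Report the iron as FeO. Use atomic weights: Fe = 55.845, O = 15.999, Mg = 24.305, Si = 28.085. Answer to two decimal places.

7.89 wt%

Molar mass of (Mg₀.₉₂Fe₀.₀₈)₂SiO₄ = 1.84·24.305 + 0.16·55.845 + 1·28.085 + 4·15.999 = 145.737 g/mol.
Each formula unit contains 0.16 Fe, equivalent to 0.16/1 = 0.1600 mol FeO.
M(FeO) = 1×55.845 + 1×15.999 = 71.844 g/mol.
Mass of FeO per formula unit = 0.1600 × 71.844 = 11.495 g.
FeO wt% = 11.495 / 145.737 × 100 = 7.89%.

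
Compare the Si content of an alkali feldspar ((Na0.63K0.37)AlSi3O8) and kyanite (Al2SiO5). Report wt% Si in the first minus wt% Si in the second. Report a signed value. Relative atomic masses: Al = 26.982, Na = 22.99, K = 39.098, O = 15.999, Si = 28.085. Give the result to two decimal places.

Si in (Na0.63K0.37)AlSi3O8: molar mass 268.179 g/mol; 3×28.085 = 84.255 g → 31.42 wt%.
Si in Al2SiO5: molar mass 162.044 g/mol; 1×28.085 = 28.085 g → 17.33 wt%.
Difference = 31.42 − 17.33 = 14.09 percentage points.

14.09 percentage points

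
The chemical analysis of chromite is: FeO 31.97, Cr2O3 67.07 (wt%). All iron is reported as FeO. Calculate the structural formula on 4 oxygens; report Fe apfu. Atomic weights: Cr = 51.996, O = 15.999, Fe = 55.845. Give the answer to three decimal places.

FeO: 31.97/71.844 = 0.44499 mol → 0.44499 mol Fe, 0.44499 mol O.
Cr2O3: 67.07/151.989 = 0.44128 mol → 0.88256 mol Cr, 1.32384 mol O.
Total oxygen = 1.76883 mol. Normalization factor = 4/1.76883 = 2.26138.
Fe per 4 O = 0.44499 × 2.26138 = 1.006.

1.006 Fe apfu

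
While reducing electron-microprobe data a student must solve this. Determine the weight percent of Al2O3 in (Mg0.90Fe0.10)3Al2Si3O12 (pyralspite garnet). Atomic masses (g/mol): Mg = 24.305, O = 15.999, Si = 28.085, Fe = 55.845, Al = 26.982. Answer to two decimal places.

24.71 wt%

M((Mg0.90Fe0.10)3Al2Si3O12) = 412.584 g/mol; M(Al2O3) = 101.961 g/mol.
Moles Al2O3 per formula unit = 2 Al ÷ 2 = 1.0000.
Al2O3 fraction = (1.0000 × 101.961) / 412.584 = 101.961/412.584 = 0.2471.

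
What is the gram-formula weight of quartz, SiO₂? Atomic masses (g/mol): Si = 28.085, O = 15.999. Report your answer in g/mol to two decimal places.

The formula mass is the sum 1(28.085) + 2(15.999).

60.08 g/mol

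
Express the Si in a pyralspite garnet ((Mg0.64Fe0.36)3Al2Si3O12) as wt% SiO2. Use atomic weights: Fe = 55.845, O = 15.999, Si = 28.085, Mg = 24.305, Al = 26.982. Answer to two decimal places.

Formula mass = 437.185 g/mol.
3 Si → 3.0000 mol SiO2 per formula unit; M(SiO2) = 60.083, so SiO2 mass = 180.249 g.
180.249/437.185 × 100 = 41.23 wt%.

41.23 wt%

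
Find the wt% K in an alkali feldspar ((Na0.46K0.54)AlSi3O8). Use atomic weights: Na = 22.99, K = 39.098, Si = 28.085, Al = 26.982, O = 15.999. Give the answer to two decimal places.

M((Na0.46K0.54)AlSi3O8) = 270.917 g/mol.
K contributes 0.54 × 39.098 = 21.113 g per mole.
21.113/270.917 = 0.0779 → 7.79%.

7.79 weight percent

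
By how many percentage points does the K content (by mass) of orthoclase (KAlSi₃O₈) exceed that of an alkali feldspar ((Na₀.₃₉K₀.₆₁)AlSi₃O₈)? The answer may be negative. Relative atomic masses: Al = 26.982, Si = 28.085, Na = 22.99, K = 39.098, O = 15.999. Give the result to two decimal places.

M(KAlSi₃O₈) = 278.327 g/mol, so wt% K = 39.098/278.327 × 100 = 14.05%.
M((Na₀.₃₉K₀.₆₁)AlSi₃O₈) = 272.045 g/mol, so wt% K = 23.850/272.045 × 100 = 8.77%.
14.05 − 8.77 = 5.28 pp.

5.28 percentage points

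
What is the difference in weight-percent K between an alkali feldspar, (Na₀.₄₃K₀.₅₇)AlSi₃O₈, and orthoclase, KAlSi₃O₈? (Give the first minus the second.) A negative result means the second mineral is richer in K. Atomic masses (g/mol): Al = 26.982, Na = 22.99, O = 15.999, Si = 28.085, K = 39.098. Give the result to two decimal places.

-5.84 percentage points

M((Na₀.₄₃K₀.₅₇)AlSi₃O₈) = 271.401 g/mol, so wt% K = 22.286/271.401 × 100 = 8.21%.
M(KAlSi₃O₈) = 278.327 g/mol, so wt% K = 39.098/278.327 × 100 = 14.05%.
8.21 − 14.05 = -5.84 pp.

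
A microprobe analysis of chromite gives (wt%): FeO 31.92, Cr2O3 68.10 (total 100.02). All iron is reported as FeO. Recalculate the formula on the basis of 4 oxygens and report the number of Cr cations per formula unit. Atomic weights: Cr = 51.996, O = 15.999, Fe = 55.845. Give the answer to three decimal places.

31.92 wt% FeO ÷ 71.844 g/mol = 0.44430 mol, giving 0.44430 Fe and 0.44430 O.
68.10 wt% Cr2O3 ÷ 151.989 g/mol = 0.44806 mol, giving 0.89612 Cr and 1.34418 O.
Oxygen sums to 1.78848; scaling by 4/1.78848 = 2.23654 puts the formula on 4 O.
Cr: 0.89612 × 2.23654 = 2.004 atoms per formula unit.

2.004 Cr apfu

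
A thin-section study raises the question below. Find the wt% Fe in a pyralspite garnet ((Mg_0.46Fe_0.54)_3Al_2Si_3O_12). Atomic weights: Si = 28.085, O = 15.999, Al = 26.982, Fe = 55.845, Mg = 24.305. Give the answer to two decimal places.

M((Mg_0.46Fe_0.54)_3Al_2Si_3O_12) = 454.217 g/mol.
Fe contributes 1.62 × 55.845 = 90.469 g per mole.
90.469/454.217 = 0.1992 → 19.92%.

19.92 mass %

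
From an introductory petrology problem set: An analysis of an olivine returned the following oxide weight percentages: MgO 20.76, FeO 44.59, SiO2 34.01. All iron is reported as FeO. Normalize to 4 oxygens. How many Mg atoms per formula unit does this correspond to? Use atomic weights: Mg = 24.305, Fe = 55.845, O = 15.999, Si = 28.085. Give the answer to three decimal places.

0.909 Mg apfu

MgO: 20.76/40.304 = 0.51509 mol → 0.51509 mol Mg, 0.51509 mol O.
FeO: 44.59/71.844 = 0.62065 mol → 0.62065 mol Fe, 0.62065 mol O.
SiO2: 34.01/60.083 = 0.56605 mol → 0.56605 mol Si, 1.13210 mol O.
Total oxygen = 2.26784 mol. Normalization factor = 4/2.26784 = 1.76379.
Mg per 4 O = 0.51509 × 1.76379 = 0.909.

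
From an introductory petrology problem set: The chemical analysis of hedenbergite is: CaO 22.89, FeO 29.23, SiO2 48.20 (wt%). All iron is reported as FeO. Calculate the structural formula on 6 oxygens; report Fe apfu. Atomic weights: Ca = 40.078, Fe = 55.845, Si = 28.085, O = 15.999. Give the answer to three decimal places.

22.89 wt% CaO ÷ 56.077 g/mol = 0.40819 mol, giving 0.40819 Ca and 0.40819 O.
29.23 wt% FeO ÷ 71.844 g/mol = 0.40685 mol, giving 0.40685 Fe and 0.40685 O.
48.20 wt% SiO2 ÷ 60.083 g/mol = 0.80222 mol, giving 0.80222 Si and 1.60444 O.
Oxygen sums to 2.41948; scaling by 6/2.41948 = 2.47987 puts the formula on 6 O.
Fe: 0.40685 × 2.47987 = 1.009 atoms per formula unit.

1.009 Fe apfu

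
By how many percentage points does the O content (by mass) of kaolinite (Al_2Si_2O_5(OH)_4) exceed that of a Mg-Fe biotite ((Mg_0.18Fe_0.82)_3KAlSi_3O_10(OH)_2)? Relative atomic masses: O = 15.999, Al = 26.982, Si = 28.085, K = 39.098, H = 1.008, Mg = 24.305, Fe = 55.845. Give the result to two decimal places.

16.98 percentage points

First mineral: 143.991 g O in 258.157 g formula = 55.78 wt% O.
Second mineral: 191.988 g O in 494.842 g formula = 38.80 wt% O.
55.78% − 38.80% gives a difference of 16.98 percentage points.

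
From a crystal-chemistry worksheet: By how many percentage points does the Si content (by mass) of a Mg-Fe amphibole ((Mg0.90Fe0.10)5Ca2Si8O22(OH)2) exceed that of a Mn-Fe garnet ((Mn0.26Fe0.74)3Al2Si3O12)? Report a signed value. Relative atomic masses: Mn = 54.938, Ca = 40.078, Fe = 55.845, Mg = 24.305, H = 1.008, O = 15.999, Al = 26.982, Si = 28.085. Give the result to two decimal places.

M((Mg0.90Fe0.10)5Ca2Si8O22(OH)2) = 828.123 g/mol, so wt% Si = 224.680/828.123 × 100 = 27.13%.
M((Mn0.26Fe0.74)3Al2Si3O12) = 497.035 g/mol, so wt% Si = 84.255/497.035 × 100 = 16.95%.
27.13 − 16.95 = 10.18 pp.

10.18 percentage points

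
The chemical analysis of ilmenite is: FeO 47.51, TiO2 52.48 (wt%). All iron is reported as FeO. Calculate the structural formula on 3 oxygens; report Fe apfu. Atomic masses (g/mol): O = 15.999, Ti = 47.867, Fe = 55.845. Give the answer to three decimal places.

1.004 Fe apfu

FeO (M=71.844): mol = 0.66129; Fe = 0.66129, O = 0.66129.
TiO2 (M=79.865): mol = 0.65711; Ti = 0.65711, O = 1.31422.
ΣO = 1.97551; factor = 3/ΣO = 1.51860.
Fe apfu = 0.66129 × 1.51860 = 1.004.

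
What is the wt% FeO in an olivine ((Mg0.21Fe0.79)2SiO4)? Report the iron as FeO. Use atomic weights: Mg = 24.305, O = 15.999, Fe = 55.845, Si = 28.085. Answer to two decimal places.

Molar mass of (Mg0.21Fe0.79)2SiO4 = 0.42×24.305 + 1.58×55.845 + 1×28.085 + 4×15.999 = 190.524 g/mol.
Each formula unit contains 1.58 Fe, equivalent to 1.58/1 = 1.5800 mol FeO.
M(FeO) = 1×55.845 + 1×15.999 = 71.844 g/mol.
Mass of FeO per formula unit = 1.5800 × 71.844 = 113.514 g.
FeO wt% = 113.514 / 190.524 × 100 = 59.58%.

59.58 wt%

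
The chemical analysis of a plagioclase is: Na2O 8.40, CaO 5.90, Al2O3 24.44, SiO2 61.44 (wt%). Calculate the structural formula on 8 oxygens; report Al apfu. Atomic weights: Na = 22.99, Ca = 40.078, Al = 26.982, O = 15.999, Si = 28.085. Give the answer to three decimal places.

8.40 wt% Na2O ÷ 61.979 g/mol = 0.13553 mol, giving 0.27106 Na and 0.13553 O.
5.90 wt% CaO ÷ 56.077 g/mol = 0.10521 mol, giving 0.10521 Ca and 0.10521 O.
24.44 wt% Al2O3 ÷ 101.961 g/mol = 0.23970 mol, giving 0.47940 Al and 0.71910 O.
61.44 wt% SiO2 ÷ 60.083 g/mol = 1.02259 mol, giving 1.02259 Si and 2.04518 O.
Oxygen sums to 3.00502; scaling by 8/3.00502 = 2.66221 puts the formula on 8 O.
Al: 0.47940 × 2.66221 = 1.276 atoms per formula unit.

1.276 Al apfu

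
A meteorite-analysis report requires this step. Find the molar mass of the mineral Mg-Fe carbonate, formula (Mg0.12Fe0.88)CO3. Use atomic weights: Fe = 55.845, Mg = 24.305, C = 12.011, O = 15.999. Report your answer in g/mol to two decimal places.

The formula mass is the sum 0.12(24.305) + 0.88(55.845) + 1(12.011) + 3(15.999).

112.07 g/mol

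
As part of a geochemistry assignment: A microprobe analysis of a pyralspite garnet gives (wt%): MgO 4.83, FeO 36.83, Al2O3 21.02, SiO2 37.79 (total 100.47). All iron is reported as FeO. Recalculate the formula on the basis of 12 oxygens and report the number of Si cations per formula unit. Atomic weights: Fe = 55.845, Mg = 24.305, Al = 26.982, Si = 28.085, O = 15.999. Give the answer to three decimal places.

3.008 Si apfu

4.83 wt% MgO ÷ 40.304 g/mol = 0.11984 mol, giving 0.11984 Mg and 0.11984 O.
36.83 wt% FeO ÷ 71.844 g/mol = 0.51264 mol, giving 0.51264 Fe and 0.51264 O.
21.02 wt% Al2O3 ÷ 101.961 g/mol = 0.20616 mol, giving 0.41232 Al and 0.61848 O.
37.79 wt% SiO2 ÷ 60.083 g/mol = 0.62896 mol, giving 0.62896 Si and 1.25792 O.
Oxygen sums to 2.50888; scaling by 12/2.50888 = 4.78301 puts the formula on 12 O.
Si: 0.62896 × 4.78301 = 3.008 atoms per formula unit.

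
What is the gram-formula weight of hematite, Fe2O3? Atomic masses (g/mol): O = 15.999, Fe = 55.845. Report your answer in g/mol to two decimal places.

The formula mass is the sum 2·55.845 + 3·15.999.

159.69 g/mol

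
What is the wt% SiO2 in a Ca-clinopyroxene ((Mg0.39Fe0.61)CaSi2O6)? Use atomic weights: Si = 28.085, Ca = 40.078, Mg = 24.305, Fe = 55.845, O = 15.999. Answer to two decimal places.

Formula mass = 235.786 g/mol.
2 Si → 2.0000 mol SiO2 per formula unit; M(SiO2) = 60.083, so SiO2 mass = 120.166 g.
120.166/235.786 × 100 = 50.96 wt%.

50.96 wt%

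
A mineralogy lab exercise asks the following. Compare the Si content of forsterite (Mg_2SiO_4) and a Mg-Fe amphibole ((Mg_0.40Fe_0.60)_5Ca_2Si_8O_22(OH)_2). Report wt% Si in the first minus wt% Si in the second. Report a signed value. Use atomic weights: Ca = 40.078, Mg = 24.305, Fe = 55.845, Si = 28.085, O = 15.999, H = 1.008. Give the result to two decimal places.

M(Mg_2SiO_4) = 140.691 g/mol, so wt% Si = 28.085/140.691 × 100 = 19.96%.
M((Mg_0.40Fe_0.60)_5Ca_2Si_8O_22(OH)_2) = 906.973 g/mol, so wt% Si = 224.680/906.973 × 100 = 24.77%.
19.96 − 24.77 = -4.81 pp.

-4.81 percentage points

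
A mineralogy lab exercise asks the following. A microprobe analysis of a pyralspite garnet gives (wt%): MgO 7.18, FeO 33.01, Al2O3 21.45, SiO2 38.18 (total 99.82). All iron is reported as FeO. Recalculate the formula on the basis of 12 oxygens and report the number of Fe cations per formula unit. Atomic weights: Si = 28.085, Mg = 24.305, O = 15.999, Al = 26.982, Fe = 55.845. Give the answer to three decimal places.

2.171 Fe apfu

MgO: 7.18/40.304 = 0.17815 mol → 0.17815 mol Mg, 0.17815 mol O.
FeO: 33.01/71.844 = 0.45947 mol → 0.45947 mol Fe, 0.45947 mol O.
Al2O3: 21.45/101.961 = 0.21037 mol → 0.42074 mol Al, 0.63111 mol O.
SiO2: 38.18/60.083 = 0.63545 mol → 0.63545 mol Si, 1.27090 mol O.
Total oxygen = 2.53963 mol. Normalization factor = 12/2.53963 = 4.72510.
Fe per 12 O = 0.45947 × 4.72510 = 2.171.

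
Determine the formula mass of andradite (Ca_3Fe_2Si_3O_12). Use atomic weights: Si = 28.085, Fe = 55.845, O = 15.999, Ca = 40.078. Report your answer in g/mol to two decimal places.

M = 3·40.078 + 2·55.845 + 3·28.085 + 12·15.999

508.17 g/mol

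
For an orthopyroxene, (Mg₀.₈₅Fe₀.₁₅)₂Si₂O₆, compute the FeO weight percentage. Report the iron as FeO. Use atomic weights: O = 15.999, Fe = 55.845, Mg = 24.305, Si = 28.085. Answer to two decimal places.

10.25 wt%

Formula mass = 210.236 g/mol.
0.30 Fe → 0.3000 mol FeO per formula unit; M(FeO) = 71.844, so FeO mass = 21.553 g.
21.553/210.236 × 100 = 10.25 wt%.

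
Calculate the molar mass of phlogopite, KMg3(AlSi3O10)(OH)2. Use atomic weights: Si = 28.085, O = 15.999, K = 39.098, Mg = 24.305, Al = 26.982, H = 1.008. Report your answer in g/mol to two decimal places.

The formula mass is the sum 1·39.098 + 3·24.305 + 1·26.982 + 3·28.085 + 12·15.999 + 2·1.008.

417.25 g/mol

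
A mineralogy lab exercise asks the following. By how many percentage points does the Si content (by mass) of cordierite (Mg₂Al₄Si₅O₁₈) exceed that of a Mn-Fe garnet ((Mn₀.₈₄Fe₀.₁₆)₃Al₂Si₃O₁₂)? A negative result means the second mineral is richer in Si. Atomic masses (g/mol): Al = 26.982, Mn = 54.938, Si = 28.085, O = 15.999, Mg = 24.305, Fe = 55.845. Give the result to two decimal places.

7.00 percentage points

First mineral: 140.425 g Si in 584.945 g formula = 24.01 wt% Si.
Second mineral: 84.255 g Si in 495.456 g formula = 17.01 wt% Si.
24.01% − 17.01% gives a difference of 7.00 percentage points.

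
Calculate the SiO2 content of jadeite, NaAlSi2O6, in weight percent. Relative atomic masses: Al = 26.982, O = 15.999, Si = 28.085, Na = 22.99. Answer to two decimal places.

59.45 wt%

Molar mass of NaAlSi2O6 = 1·22.99 + 1·26.982 + 2·28.085 + 6·15.999 = 202.136 g/mol.
Each formula unit contains 2 Si, equivalent to 2/1 = 2.0000 mol SiO2.
M(SiO2) = 1×28.085 + 2×15.999 = 60.083 g/mol.
Mass of SiO2 per formula unit = 2.0000 × 60.083 = 120.166 g.
SiO2 wt% = 120.166 / 202.136 × 100 = 59.45%.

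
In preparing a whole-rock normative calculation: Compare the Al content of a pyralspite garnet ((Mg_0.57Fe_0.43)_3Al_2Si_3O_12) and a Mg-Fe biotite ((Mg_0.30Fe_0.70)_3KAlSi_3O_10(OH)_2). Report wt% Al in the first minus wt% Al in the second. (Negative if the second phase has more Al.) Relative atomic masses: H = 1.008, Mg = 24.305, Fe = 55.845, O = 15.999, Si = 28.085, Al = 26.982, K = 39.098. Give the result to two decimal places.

6.58 percentage points

M((Mg_0.57Fe_0.43)_3Al_2Si_3O_12) = 443.809 g/mol, so wt% Al = 53.964/443.809 × 100 = 12.16%.
M((Mg_0.30Fe_0.70)_3KAlSi_3O_10(OH)_2) = 483.488 g/mol, so wt% Al = 26.982/483.488 × 100 = 5.58%.
12.16 − 5.58 = 6.58 pp.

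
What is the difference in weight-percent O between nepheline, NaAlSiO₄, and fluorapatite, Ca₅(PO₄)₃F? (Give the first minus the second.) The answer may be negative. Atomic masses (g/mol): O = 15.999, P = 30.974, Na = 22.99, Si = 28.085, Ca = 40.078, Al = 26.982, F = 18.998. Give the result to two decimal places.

First mineral: 63.996 g O in 142.053 g formula = 45.05 wt% O.
Second mineral: 191.988 g O in 504.298 g formula = 38.07 wt% O.
45.05% − 38.07% gives a difference of 6.98 percentage points.

6.98 percentage points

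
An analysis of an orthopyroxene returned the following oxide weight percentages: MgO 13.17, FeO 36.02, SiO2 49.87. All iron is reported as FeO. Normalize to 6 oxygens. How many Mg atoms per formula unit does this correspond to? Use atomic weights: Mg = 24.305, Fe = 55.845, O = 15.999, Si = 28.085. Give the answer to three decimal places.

0.788 Mg apfu

13.17 wt% MgO ÷ 40.304 g/mol = 0.32677 mol, giving 0.32677 Mg and 0.32677 O.
36.02 wt% FeO ÷ 71.844 g/mol = 0.50136 mol, giving 0.50136 Fe and 0.50136 O.
49.87 wt% SiO2 ÷ 60.083 g/mol = 0.83002 mol, giving 0.83002 Si and 1.66004 O.
Oxygen sums to 2.48817; scaling by 6/2.48817 = 2.41141 puts the formula on 6 O.
Mg: 0.32677 × 2.41141 = 0.788 atoms per formula unit.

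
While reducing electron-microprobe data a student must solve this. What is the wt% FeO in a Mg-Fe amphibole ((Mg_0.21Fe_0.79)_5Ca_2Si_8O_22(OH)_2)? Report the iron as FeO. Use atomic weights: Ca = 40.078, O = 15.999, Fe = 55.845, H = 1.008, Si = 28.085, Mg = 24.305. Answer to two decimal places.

Molar mass of (Mg_0.21Fe_0.79)_5Ca_2Si_8O_22(OH)_2 = 1.05·24.305 + 3.95·55.845 + 2·40.078 + 8·28.085 + 24·15.999 + 2·1.008 = 936.936 g/mol.
Each formula unit contains 3.95 Fe, equivalent to 3.95/1 = 3.9500 mol FeO.
M(FeO) = 1×55.845 + 1×15.999 = 71.844 g/mol.
Mass of FeO per formula unit = 3.9500 × 71.844 = 283.784 g.
FeO wt% = 283.784 / 936.936 × 100 = 30.29%.

30.29 wt%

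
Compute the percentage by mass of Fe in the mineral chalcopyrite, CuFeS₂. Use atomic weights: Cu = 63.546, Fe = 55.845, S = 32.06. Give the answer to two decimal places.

30.43 mass %

M(CuFeS₂) = 183.511 g/mol.
Fe contributes 1 × 55.845 = 55.845 g per mole.
55.845/183.511 = 0.3043 → 30.43%.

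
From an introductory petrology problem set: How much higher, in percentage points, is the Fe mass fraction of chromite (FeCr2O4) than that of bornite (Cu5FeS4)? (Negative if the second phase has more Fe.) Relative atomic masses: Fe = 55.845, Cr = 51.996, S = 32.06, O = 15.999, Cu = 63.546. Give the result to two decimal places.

13.82 percentage points

Fe in FeCr2O4: molar mass 223.833 g/mol; 1×55.845 = 55.845 g → 24.95 wt%.
Fe in Cu5FeS4: molar mass 501.815 g/mol; 1×55.845 = 55.845 g → 11.13 wt%.
Difference = 24.95 − 11.13 = 13.82 percentage points.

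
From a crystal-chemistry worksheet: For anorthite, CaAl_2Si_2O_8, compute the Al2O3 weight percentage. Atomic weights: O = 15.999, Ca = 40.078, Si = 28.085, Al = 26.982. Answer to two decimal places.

Formula mass = 278.204 g/mol.
2 Al → 1.0000 mol Al2O3 per formula unit; M(Al2O3) = 101.961, so Al2O3 mass = 101.961 g.
101.961/278.204 × 100 = 36.65 wt%.

36.65 wt%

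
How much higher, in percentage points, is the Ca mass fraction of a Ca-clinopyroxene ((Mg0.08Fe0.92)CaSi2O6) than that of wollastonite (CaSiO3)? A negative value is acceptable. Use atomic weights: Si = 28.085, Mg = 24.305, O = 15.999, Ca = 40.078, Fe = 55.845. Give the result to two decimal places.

-18.18 percentage points

Ca in (Mg0.08Fe0.92)CaSi2O6: molar mass 245.564 g/mol; 1×40.078 = 40.078 g → 16.32 wt%.
Ca in CaSiO3: molar mass 116.160 g/mol; 1×40.078 = 40.078 g → 34.50 wt%.
Difference = 16.32 − 34.50 = -18.18 percentage points.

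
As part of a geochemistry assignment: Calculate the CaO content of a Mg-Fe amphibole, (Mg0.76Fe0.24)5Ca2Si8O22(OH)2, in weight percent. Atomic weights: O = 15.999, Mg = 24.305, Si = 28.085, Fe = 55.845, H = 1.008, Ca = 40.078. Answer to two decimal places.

Molar mass of (Mg0.76Fe0.24)5Ca2Si8O22(OH)2 = 3.80×24.305 + 1.20×55.845 + 2×40.078 + 8×28.085 + 24×15.999 + 2×1.008 = 850.201 g/mol.
Each formula unit contains 2 Ca, equivalent to 2/1 = 2.0000 mol CaO.
M(CaO) = 1×40.078 + 1×15.999 = 56.077 g/mol.
Mass of CaO per formula unit = 2.0000 × 56.077 = 112.154 g.
CaO wt% = 112.154 / 850.201 × 100 = 13.19%.

13.19 wt%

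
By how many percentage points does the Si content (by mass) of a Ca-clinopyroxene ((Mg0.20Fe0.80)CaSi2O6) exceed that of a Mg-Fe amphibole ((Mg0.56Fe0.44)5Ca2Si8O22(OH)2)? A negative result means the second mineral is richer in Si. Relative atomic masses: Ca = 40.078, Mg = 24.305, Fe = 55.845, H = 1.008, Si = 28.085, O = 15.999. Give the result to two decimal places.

First mineral: 56.170 g Si in 241.779 g formula = 23.23 wt% Si.
Second mineral: 224.680 g Si in 881.741 g formula = 25.48 wt% Si.
23.23% − 25.48% gives a difference of -2.25 percentage points.

-2.25 percentage points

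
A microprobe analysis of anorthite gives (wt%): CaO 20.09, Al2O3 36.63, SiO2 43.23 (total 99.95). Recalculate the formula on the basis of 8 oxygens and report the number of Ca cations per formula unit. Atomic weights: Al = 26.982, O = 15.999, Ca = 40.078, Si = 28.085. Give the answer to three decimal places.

CaO: 20.09/56.077 = 0.35826 mol → 0.35826 mol Ca, 0.35826 mol O.
Al2O3: 36.63/101.961 = 0.35926 mol → 0.71852 mol Al, 1.07778 mol O.
SiO2: 43.23/60.083 = 0.71950 mol → 0.71950 mol Si, 1.43900 mol O.
Total oxygen = 2.87504 mol. Normalization factor = 8/2.87504 = 2.78257.
Ca per 8 O = 0.35826 × 2.78257 = 0.997.

0.997 Ca apfu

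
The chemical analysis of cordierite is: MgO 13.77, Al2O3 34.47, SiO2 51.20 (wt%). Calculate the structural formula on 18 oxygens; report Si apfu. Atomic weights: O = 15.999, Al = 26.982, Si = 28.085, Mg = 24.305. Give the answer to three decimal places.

MgO: 13.77/40.304 = 0.34165 mol → 0.34165 mol Mg, 0.34165 mol O.
Al2O3: 34.47/101.961 = 0.33807 mol → 0.67614 mol Al, 1.01421 mol O.
SiO2: 51.20/60.083 = 0.85215 mol → 0.85215 mol Si, 1.70430 mol O.
Total oxygen = 3.06016 mol. Normalization factor = 18/3.06016 = 5.88205.
Si per 18 O = 0.85215 × 5.88205 = 5.012.

5.012 Si apfu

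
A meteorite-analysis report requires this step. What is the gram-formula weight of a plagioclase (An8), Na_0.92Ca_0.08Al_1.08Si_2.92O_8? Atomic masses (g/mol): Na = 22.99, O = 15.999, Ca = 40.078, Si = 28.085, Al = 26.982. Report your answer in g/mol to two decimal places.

263.50 g/mol

The formula mass is the sum 0.92(22.99) + 0.08(40.078) + 1.08(26.982) + 2.92(28.085) + 8(15.999).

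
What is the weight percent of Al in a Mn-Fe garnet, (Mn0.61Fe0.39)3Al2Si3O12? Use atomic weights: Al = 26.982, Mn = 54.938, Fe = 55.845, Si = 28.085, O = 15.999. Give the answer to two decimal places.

10.88 mass %

Formula mass = 1.83*54.938 + 1.17*55.845 + 2*26.982 + 3*28.085 + 12*15.999 = 496.082 g/mol, of which 53.964 g is Al.
So Al makes up 53.964/496.082 = 0.1088 of the mass, i.e. 10.88%.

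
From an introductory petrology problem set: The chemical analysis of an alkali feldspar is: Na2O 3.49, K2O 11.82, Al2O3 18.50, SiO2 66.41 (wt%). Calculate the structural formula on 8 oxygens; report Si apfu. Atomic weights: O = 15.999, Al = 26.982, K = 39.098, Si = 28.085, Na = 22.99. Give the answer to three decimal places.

3.011 Si apfu

Na2O: 3.49/61.979 = 0.05631 mol → 0.11262 mol Na, 0.05631 mol O.
K2O: 11.82/94.195 = 0.12548 mol → 0.25096 mol K, 0.12548 mol O.
Al2O3: 18.50/101.961 = 0.18144 mol → 0.36288 mol Al, 0.54432 mol O.
SiO2: 66.41/60.083 = 1.10530 mol → 1.10530 mol Si, 2.21060 mol O.
Total oxygen = 2.93671 mol. Normalization factor = 8/2.93671 = 2.72414.
Si per 8 O = 1.10530 × 2.72414 = 3.011.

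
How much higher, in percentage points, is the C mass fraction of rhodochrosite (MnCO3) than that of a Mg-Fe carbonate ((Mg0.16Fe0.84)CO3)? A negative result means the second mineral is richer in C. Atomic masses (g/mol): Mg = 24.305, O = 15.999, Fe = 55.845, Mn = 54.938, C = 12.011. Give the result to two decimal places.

-0.39 percentage points

C in MnCO3: molar mass 114.946 g/mol; 1×12.011 = 12.011 g → 10.45 wt%.
C in (Mg0.16Fe0.84)CO3: molar mass 110.807 g/mol; 1×12.011 = 12.011 g → 10.84 wt%.
Difference = 10.45 − 10.84 = -0.39 percentage points.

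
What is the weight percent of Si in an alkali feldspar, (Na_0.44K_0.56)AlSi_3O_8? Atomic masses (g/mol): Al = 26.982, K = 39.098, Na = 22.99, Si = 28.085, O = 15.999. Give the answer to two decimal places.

31.06 mass %

Molar mass of (Na_0.44K_0.56)AlSi_3O_8: 0.44*22.99 + 0.56*39.098 + 1*26.982 + 3*28.085 + 8*15.999 = 271.239 g/mol.
Mass of Si per formula unit: 3 × 28.085 = 84.255 g.
Weight fraction Si = 84.255 / 271.239 = 0.3106.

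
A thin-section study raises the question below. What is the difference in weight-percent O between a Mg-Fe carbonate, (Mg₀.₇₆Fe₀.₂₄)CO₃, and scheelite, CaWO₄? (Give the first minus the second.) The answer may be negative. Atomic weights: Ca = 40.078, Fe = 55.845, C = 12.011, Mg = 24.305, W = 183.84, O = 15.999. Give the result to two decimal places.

O in (Mg₀.₇₆Fe₀.₂₄)CO₃: molar mass 91.883 g/mol; 3×15.999 = 47.997 g → 52.24 wt%.
O in CaWO₄: molar mass 287.914 g/mol; 4×15.999 = 63.996 g → 22.23 wt%.
Difference = 52.24 − 22.23 = 30.01 percentage points.

30.01 percentage points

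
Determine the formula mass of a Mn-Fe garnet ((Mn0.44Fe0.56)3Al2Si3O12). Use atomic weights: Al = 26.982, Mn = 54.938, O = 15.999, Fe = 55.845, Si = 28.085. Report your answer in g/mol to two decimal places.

M = 1.32·54.938 + 1.68·55.845 + 2·26.982 + 3·28.085 + 12·15.999

496.54 g/mol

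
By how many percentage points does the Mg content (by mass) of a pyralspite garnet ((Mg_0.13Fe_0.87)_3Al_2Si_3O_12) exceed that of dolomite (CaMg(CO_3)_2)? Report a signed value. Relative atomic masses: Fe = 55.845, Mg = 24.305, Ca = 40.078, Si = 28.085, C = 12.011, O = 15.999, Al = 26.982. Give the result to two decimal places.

-11.23 percentage points

Mg in (Mg_0.13Fe_0.87)_3Al_2Si_3O_12: molar mass 485.441 g/mol; 0.39×24.305 = 9.479 g → 1.95 wt%.
Mg in CaMg(CO_3)_2: molar mass 184.399 g/mol; 1×24.305 = 24.305 g → 13.18 wt%.
Difference = 1.95 − 13.18 = -11.23 percentage points.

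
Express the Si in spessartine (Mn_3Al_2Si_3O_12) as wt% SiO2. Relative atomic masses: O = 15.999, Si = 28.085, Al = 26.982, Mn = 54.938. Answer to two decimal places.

M(Mn_3Al_2Si_3O_12) = 495.021 g/mol; M(SiO2) = 60.083 g/mol.
Moles SiO2 per formula unit = 3 Si ÷ 1 = 3.0000.
SiO2 fraction = (3.0000 × 60.083) / 495.021 = 180.249/495.021 = 0.3641.

36.41 wt%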